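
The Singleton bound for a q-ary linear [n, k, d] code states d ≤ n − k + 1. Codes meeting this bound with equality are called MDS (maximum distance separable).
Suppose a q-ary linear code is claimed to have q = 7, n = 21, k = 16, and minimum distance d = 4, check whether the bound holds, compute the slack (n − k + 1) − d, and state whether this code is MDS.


Singleton RHS = n − k + 1 = 6, slack = 2, bound satisfied, not MDS.

Singleton bound: d ≤ n − k + 1.
Here n = 21, k = 16, so n − k + 1 = 6.
Given d = 4, check d ≤ 6: YES.
Slack = (n − k + 1) − d = 2.
The code is NOT MDS (slack = 2 > 0).
Description: the claimed parameters are [21, 16, 4]_7; such a code would be non-MDS.


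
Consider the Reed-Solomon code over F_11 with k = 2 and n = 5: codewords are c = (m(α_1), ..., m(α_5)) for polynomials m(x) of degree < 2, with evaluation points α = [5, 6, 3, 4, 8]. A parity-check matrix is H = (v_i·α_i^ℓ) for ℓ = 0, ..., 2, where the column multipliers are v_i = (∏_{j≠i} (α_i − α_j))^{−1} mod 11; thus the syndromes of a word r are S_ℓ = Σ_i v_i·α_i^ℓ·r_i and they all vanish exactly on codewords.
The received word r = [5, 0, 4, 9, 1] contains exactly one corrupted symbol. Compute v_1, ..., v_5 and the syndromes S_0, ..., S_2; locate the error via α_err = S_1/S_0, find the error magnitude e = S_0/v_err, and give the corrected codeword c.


S = (7, 6, 2), error at position 4, error magnitude e = 10, c = [5, 0, 4, 10, 1].

Step 1: column multipliers v_i = (∏_{j≠i}(α_i − α_j))^{−1} mod 11.
  i = 1 (α = 5): (5−6)(5−3)(5−4)(5−8) = (−1)·2·1·(−3) = 6 ≡ 6, so v_1 = 6^{−1} = 2 (mod 11).
  i = 2 (α = 6): (6−5)(6−3)(6−4)(6−8) = 1·3·2·(−2) = −12 ≡ 10, so v_2 = 10^{−1} = 10 (mod 11).
  i = 3 (α = 3): (3−5)(3−6)(3−4)(3−8) = (−2)·(−3)·(−1)·(−5) = 30 ≡ 8, so v_3 = 8^{−1} = 7 (mod 11).
  i = 4 (α = 4): (4−5)(4−6)(4−3)(4−8) = (−1)·(−2)·1·(−4) = −8 ≡ 3, so v_4 = 3^{−1} = 4 (mod 11).
  i = 5 (α = 8): (8−5)(8−6)(8−3)(8−4) = 3·2·5·4 = 120 ≡ 10, so v_5 = 10^{−1} = 10 (mod 11).
  v = [2, 10, 7, 4, 10].
Step 2: syndromes of r = [5, 0, 4, 9, 1] (all sums mod 11).
  S_0 = Σ v_i r_i = 2·5 + 10·0 + 7·4 + 4·9 + 10·1 = 84 ≡ 7.
  S_1 = Σ v_i α_i r_i = 2·5·5 + 10·6·0 + 7·3·4 + 4·4·9 + 10·8·1 = 358 ≡ 6.
  α_i^2 mod 11 = [3, 3, 9, 5, 9].
  S_2 = Σ v_i α_i^2 r_i = 2·3·5 + 10·3·0 + 7·9·4 + 4·5·9 + 10·9·1 = 552 ≡ 2.
  S = (7, 6, 2) ≠ 0, so r is not a codeword (an error is present).
Step 3: locate the error. For a single error e at position i, S_ℓ = v_i·e·α_i^ℓ, so α_err = S_1/S_0.
  S_0^{−1} = 7^{−1} = 8 (mod 11), so α_err = 6·8 = 48 ≡ 4 = α_4. Error position i = 4.
  Consistency check: S_2/S_1 = 2·2 = 4 ≡ 4 = α_err ✓ (single-error assumption holds).
Step 4: error magnitude e = S_0/v_4 = S_0·∏_{j≠4}(α_4 − α_j) = 7·3 = 21 ≡ 10 (mod 11).
Step 5: correct position 4: c_4 = r_4 − e = 9 − 10 ≡ 10 (mod 11). Hence c = [5, 0, 4, 10, 1].
  Check: interpolating c through the α_i gives m(x) = 8 + 6·x (degree < 2) with m(α_i) = c_i for every i, so c is indeed a codeword.


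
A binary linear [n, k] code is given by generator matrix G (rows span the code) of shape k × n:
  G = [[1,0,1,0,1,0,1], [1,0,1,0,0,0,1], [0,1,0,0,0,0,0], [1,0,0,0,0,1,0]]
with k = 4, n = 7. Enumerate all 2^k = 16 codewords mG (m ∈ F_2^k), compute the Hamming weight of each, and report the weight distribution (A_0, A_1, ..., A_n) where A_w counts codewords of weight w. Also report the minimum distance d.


Weight distribution: A_0 = 1, A_1 = 2, A_2 = 2, A_3 = 4, A_4 = 5, A_5 = 2. Minimum distance d = 1.

Enumerate all 2^4 = 16 messages m ∈ F_2^4.
For each, compute codeword c = mG in F_2^7, then tally its weight.
  m = 0000 → c = 0000000, weight = 0.
  m = 1000 → c = 1010101, weight = 4.
  m = 0100 → c = 1010001, weight = 3.
  m = 1100 → c = 0000100, weight = 1.
  m = 0010 → c = 0100000, weight = 1.
  m = 1010 → c = 1110101, weight = 5.
  m = 0110 → c = 1110001, weight = 4.
  m = 1110 → c = 0100100, weight = 2.
  m = 0001 → c = 1000010, weight = 2.
  m = 1001 → c = 0010111, weight = 4.
  m = 0101 → c = 0010011, weight = 3.
  m = 1101 → c = 1000110, weight = 3.
  m = 0011 → c = 1100010, weight = 3.
  m = 1011 → c = 0110111, weight = 5.
  m = 0111 → c = 0110011, weight = 4.
  m = 1111 → c = 1100110, weight = 4.
Tally weights:
  weight 0: 1 codewords.
  weight 1: 2 codewords.
  weight 2: 2 codewords.
  weight 3: 4 codewords.
  weight 4: 5 codewords.
  weight 5: 2 codewords.
Minimum distance d = smallest w > 0 with A_w > 0 = 1.
Sanity: Σ A_w = 16 = 2^4 = 16 ✓.


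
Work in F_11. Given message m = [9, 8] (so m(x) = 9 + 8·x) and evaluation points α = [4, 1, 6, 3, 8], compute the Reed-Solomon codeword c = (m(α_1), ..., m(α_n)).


c = [8, 6, 2, 0, 7]

Message polynomial: m(x) = 9 + 8·x (mod 11).
For each evaluation point α_i, compute m(α_i) mod 11:
  α_1 = 4: Horner steps 8 → 8, so m(4) = 8.
  α_2 = 1: Horner steps 8 → 6, so m(1) = 6.
  α_3 = 6: Horner steps 8 → 2, so m(6) = 2.
  α_4 = 3: Horner steps 8 → 0, so m(3) = 0.
  α_5 = 8: Horner steps 8 → 7, so m(8) = 7.
Codeword c = [8, 6, 2, 0, 7] ∈ F_11^5.


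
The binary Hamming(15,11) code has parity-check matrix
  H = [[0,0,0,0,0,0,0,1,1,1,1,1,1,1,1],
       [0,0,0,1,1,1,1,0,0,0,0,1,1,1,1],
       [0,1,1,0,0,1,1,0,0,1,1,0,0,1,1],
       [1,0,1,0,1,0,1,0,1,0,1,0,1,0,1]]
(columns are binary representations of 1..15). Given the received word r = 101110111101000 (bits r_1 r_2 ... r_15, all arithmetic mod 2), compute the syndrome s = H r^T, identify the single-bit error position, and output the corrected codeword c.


s = (0, 0, 1, 1)^T, error position = 3, corrected codeword c = 100110111101000

Compute s = H r^T mod 2 one row at a time:
  s_1 = 1 + 1 + 1 + 0 + 1 + 0 + 0 + 0 = 4 ≡ 0 (mod 2).
  s_2 = 1 + 1 + 0 + 1 + 1 + 0 + 0 + 0 = 4 ≡ 0 (mod 2).
  s_3 = 0 + 1 + 0 + 1 + 1 + 0 + 0 + 0 = 3 ≡ 1 (mod 2).
  s_4 = 1 + 1 + 1 + 1 + 1 + 0 + 0 + 0 = 5 ≡ 1 (mod 2).
s = (0, 0, 1, 1)^T — this equals column 3 of H (binary 0011), so error is at position 3.
Correct: flip bit 3 of r = 101110111101000 to get c = 100110111101000.


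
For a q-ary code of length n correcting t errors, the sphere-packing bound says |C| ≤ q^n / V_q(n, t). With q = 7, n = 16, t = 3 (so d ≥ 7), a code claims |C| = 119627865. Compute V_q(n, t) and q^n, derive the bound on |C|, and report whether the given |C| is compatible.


V_q(n, t) = 125377, q^n = 33232930569601, Hamming bound = 265064011, |C| = 119627865 ≤ bound (satisfied).

Step 1: Compute V_q(n, t) = Σ_{j=0}^3 C(n, j) (q−1)^j.
  j = 0: C(16,0)·(6)^0 = 1·1 = 1.
  j = 1: C(16,1)·(6)^1 = 16·6 = 96.
  j = 2: C(16,2)·(6)^2 = 120·36 = 4320.
  j = 3: C(16,3)·(6)^3 = 560·216 = 120960.
  V_q(n, t) = 1 + 96 + 4320 + 120960 = 125377.
Step 2: q^n = 7^16 = 33232930569601.
Step 3: Hamming bound ⌊q^n / V_q(n,t)⌋ = ⌊33232930569601/125377⌋ = 265064011.
Step 4: Compare |C| = 119627865 to 265064011: satisfied.
The claimed |C| lies below the Hamming bound.


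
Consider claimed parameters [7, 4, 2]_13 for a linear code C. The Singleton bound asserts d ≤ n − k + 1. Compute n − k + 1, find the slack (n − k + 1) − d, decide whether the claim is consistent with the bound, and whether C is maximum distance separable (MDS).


Singleton RHS = n − k + 1 = 4, slack = 2, bound satisfied, not MDS.

Singleton bound: d ≤ n − k + 1.
Here n = 7, k = 4, so n − k + 1 = 4.
Given d = 2, check d ≤ 4: YES.
Slack = (n − k + 1) − d = 2.
The code is NOT MDS (slack = 2 > 0).
Description: the claimed parameters are [7, 4, 2]_13; such a code would be non-MDS.


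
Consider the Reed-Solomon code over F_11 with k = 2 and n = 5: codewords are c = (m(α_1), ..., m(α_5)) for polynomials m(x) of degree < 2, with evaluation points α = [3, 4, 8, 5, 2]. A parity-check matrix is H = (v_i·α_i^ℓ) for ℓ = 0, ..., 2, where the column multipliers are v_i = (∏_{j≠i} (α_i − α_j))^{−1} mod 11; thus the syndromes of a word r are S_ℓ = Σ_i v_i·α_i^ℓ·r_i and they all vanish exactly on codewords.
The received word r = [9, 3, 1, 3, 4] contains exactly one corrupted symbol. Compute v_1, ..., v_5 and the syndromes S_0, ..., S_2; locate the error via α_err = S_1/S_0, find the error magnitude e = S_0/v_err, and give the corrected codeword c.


S = (7, 2, 10), error at position 4, error magnitude e = 6, c = [9, 3, 1, 8, 4].

Step 1: column multipliers v_i = (∏_{j≠i}(α_i − α_j))^{−1} mod 11.
  i = 1 (α = 3): (3−4)(3−8)(3−5)(3−2) = (−1)·(−5)·(−2)·1 = −10 ≡ 1, so v_1 = 1^{−1} = 1 (mod 11).
  i = 2 (α = 4): (4−3)(4−8)(4−5)(4−2) = 1·(−4)·(−1)·2 = 8 ≡ 8, so v_2 = 8^{−1} = 7 (mod 11).
  i = 3 (α = 8): (8−3)(8−4)(8−5)(8−2) = 5·4·3·6 = 360 ≡ 8, so v_3 = 8^{−1} = 7 (mod 11).
  i = 4 (α = 5): (5−3)(5−4)(5−8)(5−2) = 2·1·(−3)·3 = −18 ≡ 4, so v_4 = 4^{−1} = 3 (mod 11).
  i = 5 (α = 2): (2−3)(2−4)(2−8)(2−5) = (−1)·(−2)·(−6)·(−3) = 36 ≡ 3, so v_5 = 3^{−1} = 4 (mod 11).
  v = [1, 7, 7, 3, 4].
Step 2: syndromes of r = [9, 3, 1, 3, 4] (all sums mod 11).
  S_0 = Σ v_i r_i = 1·9 + 7·3 + 7·1 + 3·3 + 4·4 = 62 ≡ 7.
  S_1 = Σ v_i α_i r_i = 1·3·9 + 7·4·3 + 7·8·1 + 3·5·3 + 4·2·4 = 244 ≡ 2.
  α_i^2 mod 11 = [9, 5, 9, 3, 4].
  S_2 = Σ v_i α_i^2 r_i = 1·9·9 + 7·5·3 + 7·9·1 + 3·3·3 + 4·4·4 = 340 ≡ 10.
  S = (7, 2, 10) ≠ 0, so r is not a codeword (an error is present).
Step 3: locate the error. For a single error e at position i, S_ℓ = v_i·e·α_i^ℓ, so α_err = S_1/S_0.
  S_0^{−1} = 7^{−1} = 8 (mod 11), so α_err = 2·8 = 16 ≡ 5 = α_4. Error position i = 4.
  Consistency check: S_2/S_1 = 10·6 = 60 ≡ 5 = α_err ✓ (single-error assumption holds).
Step 4: error magnitude e = S_0/v_4 = S_0·∏_{j≠4}(α_4 − α_j) = 7·4 = 28 ≡ 6 (mod 11).
Step 5: correct position 4: c_4 = r_4 − e = 3 − 6 ≡ 8 (mod 11). Hence c = [9, 3, 1, 8, 4].
  Check: interpolating c through the α_i gives m(x) = 5 + 5·x (degree < 2) with m(α_i) = c_i for every i, so c is indeed a codeword.


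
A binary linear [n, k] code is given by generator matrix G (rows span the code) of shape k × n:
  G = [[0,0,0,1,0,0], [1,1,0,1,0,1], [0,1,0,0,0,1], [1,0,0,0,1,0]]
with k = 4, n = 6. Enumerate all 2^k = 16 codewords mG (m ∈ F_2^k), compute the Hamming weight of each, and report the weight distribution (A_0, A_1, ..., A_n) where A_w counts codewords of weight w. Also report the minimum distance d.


Weight distribution: A_0 = 1, A_1 = 3, A_2 = 4, A_3 = 4, A_4 = 3, A_5 = 1. Minimum distance d = 1.

Enumerate all 2^4 = 16 messages m ∈ F_2^4.
For each, compute codeword c = mG in F_2^6, then tally its weight.
  m = 0000 → c = 000000, weight = 0.
  m = 1000 → c = 000100, weight = 1.
  m = 0100 → c = 110101, weight = 4.
  m = 1100 → c = 110001, weight = 3.
  m = 0010 → c = 010001, weight = 2.
  m = 1010 → c = 010101, weight = 3.
  m = 0110 → c = 100100, weight = 2.
  m = 1110 → c = 100000, weight = 1.
  m = 0001 → c = 100010, weight = 2.
  m = 1001 → c = 100110, weight = 3.
  m = 0101 → c = 010111, weight = 4.
  m = 1101 → c = 010011, weight = 3.
  m = 0011 → c = 110011, weight = 4.
  m = 1011 → c = 110111, weight = 5.
  m = 0111 → c = 000110, weight = 2.
  m = 1111 → c = 000010, weight = 1.
Tally weights:
  weight 0: 1 codewords.
  weight 1: 3 codewords.
  weight 2: 4 codewords.
  weight 3: 4 codewords.
  weight 4: 3 codewords.
  weight 5: 1 codewords.
Minimum distance d = smallest w > 0 with A_w > 0 = 1.
Sanity: Σ A_w = 16 = 2^4 = 16 ✓.


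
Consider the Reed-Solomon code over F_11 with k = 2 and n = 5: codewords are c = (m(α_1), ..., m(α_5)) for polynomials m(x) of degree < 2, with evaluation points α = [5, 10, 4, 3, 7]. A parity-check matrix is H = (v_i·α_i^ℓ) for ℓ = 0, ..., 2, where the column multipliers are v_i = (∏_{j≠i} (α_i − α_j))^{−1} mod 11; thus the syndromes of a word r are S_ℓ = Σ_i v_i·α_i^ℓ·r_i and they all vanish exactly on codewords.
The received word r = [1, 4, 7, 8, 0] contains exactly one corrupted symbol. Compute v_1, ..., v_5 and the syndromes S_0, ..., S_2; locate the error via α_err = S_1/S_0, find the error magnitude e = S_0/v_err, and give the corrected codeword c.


S = (6, 7, 10), error at position 4, error magnitude e = 6, c = [1, 4, 7, 2, 0].

Step 1: column multipliers v_i = (∏_{j≠i}(α_i − α_j))^{−1} mod 11.
  i = 1 (α = 5): (5−10)(5−4)(5−3)(5−7) = (−5)·1·2·(−2) = 20 ≡ 9, so v_1 = 9^{−1} = 5 (mod 11).
  i = 2 (α = 10): (10−5)(10−4)(10−3)(10−7) = 5·6·7·3 = 630 ≡ 3, so v_2 = 3^{−1} = 4 (mod 11).
  i = 3 (α = 4): (4−5)(4−10)(4−3)(4−7) = (−1)·(−6)·1·(−3) = −18 ≡ 4, so v_3 = 4^{−1} = 3 (mod 11).
  i = 4 (α = 3): (3−5)(3−10)(3−4)(3−7) = (−2)·(−7)·(−1)·(−4) = 56 ≡ 1, so v_4 = 1^{−1} = 1 (mod 11).
  i = 5 (α = 7): (7−5)(7−10)(7−4)(7−3) = 2·(−3)·3·4 = −72 ≡ 5, so v_5 = 5^{−1} = 9 (mod 11).
  v = [5, 4, 3, 1, 9].
Step 2: syndromes of r = [1, 4, 7, 8, 0] (all sums mod 11).
  S_0 = Σ v_i r_i = 5·1 + 4·4 + 3·7 + 1·8 + 9·0 = 50 ≡ 6.
  S_1 = Σ v_i α_i r_i = 5·5·1 + 4·10·4 + 3·4·7 + 1·3·8 + 9·7·0 = 293 ≡ 7.
  α_i^2 mod 11 = [3, 1, 5, 9, 5].
  S_2 = Σ v_i α_i^2 r_i = 5·3·1 + 4·1·4 + 3·5·7 + 1·9·8 + 9·5·0 = 208 ≡ 10.
  S = (6, 7, 10) ≠ 0, so r is not a codeword (an error is present).
Step 3: locate the error. For a single error e at position i, S_ℓ = v_i·e·α_i^ℓ, so α_err = S_1/S_0.
  S_0^{−1} = 6^{−1} = 2 (mod 11), so α_err = 7·2 = 14 ≡ 3 = α_4. Error position i = 4.
  Consistency check: S_2/S_1 = 10·8 = 80 ≡ 3 = α_err ✓ (single-error assumption holds).
Step 4: error magnitude e = S_0/v_4 = S_0·∏_{j≠4}(α_4 − α_j) = 6·1 = 6 ≡ 6 (mod 11).
Step 5: correct position 4: c_4 = r_4 − e = 8 − 6 ≡ 2 (mod 11). Hence c = [1, 4, 7, 2, 0].
  Check: interpolating c through the α_i gives m(x) = 9 + 5·x (degree < 2) with m(α_i) = c_i for every i, so c is indeed a codeword.


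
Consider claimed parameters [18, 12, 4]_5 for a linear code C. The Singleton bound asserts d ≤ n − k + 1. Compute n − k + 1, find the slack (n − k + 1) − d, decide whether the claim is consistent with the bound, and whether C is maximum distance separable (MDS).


Singleton RHS = n − k + 1 = 7, slack = 3, bound satisfied, not MDS.

Singleton bound: d ≤ n − k + 1.
Here n = 18, k = 12, so n − k + 1 = 7.
Given d = 4, check d ≤ 7: YES.
Slack = (n − k + 1) − d = 3.
The code is NOT MDS (slack = 3 > 0).
Description: the claimed parameters are [18, 12, 4]_5; such a code would be non-MDS.


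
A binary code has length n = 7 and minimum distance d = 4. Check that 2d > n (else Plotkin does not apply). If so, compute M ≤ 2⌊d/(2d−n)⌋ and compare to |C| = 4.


Plotkin bound M ≤ 8; given |C| = 4 ≤ bound (satisfied).

Check applicability: 2d = 8, n = 7.
2d − n = 1 > 0, so Plotkin applies.
Compute d/(2d−n) = 4/1 ≈ 4.0000.
⌊d/(2d−n)⌋ = 4.
Plotkin bound: M ≤ 2·4 = 8.
Given |C| = 4, check: satisfied.
This |C| is below the Plotkin bound.


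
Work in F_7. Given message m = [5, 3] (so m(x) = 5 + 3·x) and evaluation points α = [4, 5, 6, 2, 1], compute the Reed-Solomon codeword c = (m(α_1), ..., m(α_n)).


c = [3, 6, 2, 4, 1]

Message polynomial: m(x) = 5 + 3·x (mod 7).
For each evaluation point α_i, compute m(α_i) mod 7:
  α_1 = 4: Horner steps 3 → 3, so m(4) = 3.
  α_2 = 5: Horner steps 3 → 6, so m(5) = 6.
  α_3 = 6: Horner steps 3 → 2, so m(6) = 2.
  α_4 = 2: Horner steps 3 → 4, so m(2) = 4.
  α_5 = 1: Horner steps 3 → 1, so m(1) = 1.
Codeword c = [3, 6, 2, 4, 1] ∈ F_7^5.


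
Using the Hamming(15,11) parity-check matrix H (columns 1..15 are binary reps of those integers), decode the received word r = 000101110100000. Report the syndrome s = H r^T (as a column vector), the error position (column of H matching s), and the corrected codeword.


s = (0, 1, 1, 1)^T, error position = 7, corrected codeword c = 000101010100000

Compute s = H r^T mod 2 one row at a time:
  s_1 = 1 + 0 + 1 + 0 + 0 + 0 + 0 + 0 = 2 ≡ 0 (mod 2).
  s_2 = 1 + 0 + 1 + 1 + 0 + 0 + 0 + 0 = 3 ≡ 1 (mod 2).
  s_3 = 0 + 0 + 1 + 1 + 1 + 0 + 0 + 0 = 3 ≡ 1 (mod 2).
  s_4 = 0 + 0 + 0 + 1 + 0 + 0 + 0 + 0 = 1 ≡ 1 (mod 2).
s = (0, 1, 1, 1)^T — this equals column 7 of H (binary 0111), so error is at position 7.
Correct: flip bit 7 of r = 000101110100000 to get c = 000101010100000.


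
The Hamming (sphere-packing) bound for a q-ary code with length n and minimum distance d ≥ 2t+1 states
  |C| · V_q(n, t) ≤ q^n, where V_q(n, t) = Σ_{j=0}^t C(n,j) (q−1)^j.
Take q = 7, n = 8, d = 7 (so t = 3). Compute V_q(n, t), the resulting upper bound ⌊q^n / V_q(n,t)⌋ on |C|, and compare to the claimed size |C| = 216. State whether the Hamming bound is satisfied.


V_q(n, t) = 13153, q^n = 5764801, Hamming bound = 438, |C| = 216 ≤ bound (satisfied).

Step 1: Compute V_q(n, t) = Σ_{j=0}^3 C(n, j) (q−1)^j.
  j = 0: C(8,0)·(6)^0 = 1·1 = 1.
  j = 1: C(8,1)·(6)^1 = 8·6 = 48.
  j = 2: C(8,2)·(6)^2 = 28·36 = 1008.
  j = 3: C(8,3)·(6)^3 = 56·216 = 12096.
  V_q(n, t) = 1 + 48 + 1008 + 12096 = 13153.
Step 2: q^n = 7^8 = 5764801.
Step 3: Hamming bound ⌊q^n / V_q(n,t)⌋ = ⌊5764801/13153⌋ = 438.
Step 4: Compare |C| = 216 to 438: satisfied.
The claimed |C| lies below the Hamming bound.


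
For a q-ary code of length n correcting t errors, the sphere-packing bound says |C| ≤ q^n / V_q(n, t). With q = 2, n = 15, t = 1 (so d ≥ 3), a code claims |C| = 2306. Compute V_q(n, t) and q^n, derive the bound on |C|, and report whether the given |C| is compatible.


V_q(n, t) = 16, q^n = 32768, Hamming bound = 2048, |C| = 2306 > bound (violated).

Step 1: Compute V_q(n, t) = Σ_{j=0}^1 C(n, j) (q−1)^j.
  j = 0: C(15,0)·(1)^0 = 1·1 = 1.
  j = 1: C(15,1)·(1)^1 = 15·1 = 15.
  V_q(n, t) = 1 + 15 = 16.
Step 2: q^n = 2^15 = 32768.
Step 3: Hamming bound ⌊q^n / V_q(n,t)⌋ = ⌊32768/16⌋ = 2048.
Step 4: Compare |C| = 2306 to 2048: violated.
The claimed |C| lies above the Hamming bound, so no 2-ary code of length 15 with d ≥ 3 can have 2306 codewords.


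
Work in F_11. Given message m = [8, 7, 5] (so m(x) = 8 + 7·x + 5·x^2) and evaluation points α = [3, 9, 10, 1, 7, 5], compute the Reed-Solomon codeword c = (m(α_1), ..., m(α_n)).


c = [8, 3, 6, 9, 5, 3]

Message polynomial: m(x) = 8 + 7·x + 5·x^2 (mod 11).
For each evaluation point α_i, compute m(α_i) mod 11:
  α_1 = 3: Horner steps 5 → 0 → 8, so m(3) = 8.
  α_2 = 9: Horner steps 5 → 8 → 3, so m(9) = 3.
  α_3 = 10: Horner steps 5 → 2 → 6, so m(10) = 6.
  α_4 = 1: Horner steps 5 → 1 → 9, so m(1) = 9.
  α_5 = 7: Horner steps 5 → 9 → 5, so m(7) = 5.
  α_6 = 5: Horner steps 5 → 10 → 3, so m(5) = 3.
Codeword c = [8, 3, 6, 9, 5, 3] ∈ F_11^6.


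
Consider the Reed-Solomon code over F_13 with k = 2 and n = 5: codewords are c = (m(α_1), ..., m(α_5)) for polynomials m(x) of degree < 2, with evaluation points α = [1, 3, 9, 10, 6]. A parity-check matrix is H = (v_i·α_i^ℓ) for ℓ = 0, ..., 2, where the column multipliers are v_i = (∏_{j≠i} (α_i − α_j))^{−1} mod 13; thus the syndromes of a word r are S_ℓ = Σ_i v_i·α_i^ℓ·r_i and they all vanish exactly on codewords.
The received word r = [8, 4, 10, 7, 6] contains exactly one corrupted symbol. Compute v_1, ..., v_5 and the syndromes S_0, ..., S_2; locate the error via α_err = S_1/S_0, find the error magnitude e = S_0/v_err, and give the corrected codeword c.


S = (10, 4, 12), error at position 2, error magnitude e = 2, c = [8, 2, 10, 7, 6].

Step 1: column multipliers v_i = (∏_{j≠i}(α_i − α_j))^{−1} mod 13.
  i = 1 (α = 1): (1−3)(1−9)(1−10)(1−6) = (−2)·(−8)·(−9)·(−5) = 720 ≡ 5, so v_1 = 5^{−1} = 8 (mod 13).
  i = 2 (α = 3): (3−1)(3−9)(3−10)(3−6) = 2·(−6)·(−7)·(−3) = −252 ≡ 8, so v_2 = 8^{−1} = 5 (mod 13).
  i = 3 (α = 9): (9−1)(9−3)(9−10)(9−6) = 8·6·(−1)·3 = −144 ≡ 12, so v_3 = 12^{−1} = 12 (mod 13).
  i = 4 (α = 10): (10−1)(10−3)(10−9)(10−6) = 9·7·1·4 = 252 ≡ 5, so v_4 = 5^{−1} = 8 (mod 13).
  i = 5 (α = 6): (6−1)(6−3)(6−9)(6−10) = 5·3·(−3)·(−4) = 180 ≡ 11, so v_5 = 11^{−1} = 6 (mod 13).
  v = [8, 5, 12, 8, 6].
Step 2: syndromes of r = [8, 4, 10, 7, 6] (all sums mod 13).
  S_0 = Σ v_i r_i = 8·8 + 5·4 + 12·10 + 8·7 + 6·6 = 296 ≡ 10.
  S_1 = Σ v_i α_i r_i = 8·1·8 + 5·3·4 + 12·9·10 + 8·10·7 + 6·6·6 = 1980 ≡ 4.
  α_i^2 mod 13 = [1, 9, 3, 9, 10].
  S_2 = Σ v_i α_i^2 r_i = 8·1·8 + 5·9·4 + 12·3·10 + 8·9·7 + 6·10·6 = 1468 ≡ 12.
  S = (10, 4, 12) ≠ 0, so r is not a codeword (an error is present).
Step 3: locate the error. For a single error e at position i, S_ℓ = v_i·e·α_i^ℓ, so α_err = S_1/S_0.
  S_0^{−1} = 10^{−1} = 4 (mod 13), so α_err = 4·4 = 16 ≡ 3 = α_2. Error position i = 2.
  Consistency check: S_2/S_1 = 12·10 = 120 ≡ 3 = α_err ✓ (single-error assumption holds).
Step 4: error magnitude e = S_0/v_2 = S_0·∏_{j≠2}(α_2 − α_j) = 10·8 = 80 ≡ 2 (mod 13).
Step 5: correct position 2: c_2 = r_2 − e = 4 − 2 ≡ 2 (mod 13). Hence c = [8, 2, 10, 7, 6].
  Check: interpolating c through the α_i gives m(x) = 11 + 10·x (degree < 2) with m(α_i) = c_i for every i, so c is indeed a codeword.


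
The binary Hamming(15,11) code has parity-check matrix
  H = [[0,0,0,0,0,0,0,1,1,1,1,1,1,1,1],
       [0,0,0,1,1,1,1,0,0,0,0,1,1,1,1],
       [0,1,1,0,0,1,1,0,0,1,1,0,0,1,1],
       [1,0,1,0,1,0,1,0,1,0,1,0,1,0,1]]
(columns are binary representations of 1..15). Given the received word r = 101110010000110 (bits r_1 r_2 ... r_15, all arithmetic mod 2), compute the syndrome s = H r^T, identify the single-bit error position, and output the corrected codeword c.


s = (1, 0, 0, 0)^T, error position = 8, corrected codeword c = 101110000000110

Compute s = H r^T mod 2 one row at a time:
  s_1 = 1 + 0 + 0 + 0 + 0 + 1 + 1 + 0 = 3 ≡ 1 (mod 2).
  s_2 = 1 + 1 + 0 + 0 + 0 + 1 + 1 + 0 = 4 ≡ 0 (mod 2).
  s_3 = 0 + 1 + 0 + 0 + 0 + 0 + 1 + 0 = 2 ≡ 0 (mod 2).
  s_4 = 1 + 1 + 1 + 0 + 0 + 0 + 1 + 0 = 4 ≡ 0 (mod 2).
s = (1, 0, 0, 0)^T — this equals column 8 of H (binary 1000), so error is at position 8.
Correct: flip bit 8 of r = 101110010000110 to get c = 101110000000110.


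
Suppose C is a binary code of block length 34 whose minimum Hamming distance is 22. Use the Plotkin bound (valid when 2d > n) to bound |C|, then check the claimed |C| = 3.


Plotkin bound M ≤ 4; given |C| = 3 ≤ bound (satisfied).

Check applicability: 2d = 44, n = 34.
2d − n = 10 > 0, so Plotkin applies.
Compute d/(2d−n) = 22/10 ≈ 2.2000.
⌊d/(2d−n)⌋ = 2.
Plotkin bound: M ≤ 2·2 = 4.
Given |C| = 3, check: satisfied.
This |C| is below the Plotkin bound.


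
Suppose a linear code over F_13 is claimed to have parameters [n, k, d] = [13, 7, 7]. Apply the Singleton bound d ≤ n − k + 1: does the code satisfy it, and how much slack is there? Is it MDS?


Singleton RHS = n − k + 1 = 7, slack = 0, bound satisfied, MDS.

Singleton bound: d ≤ n − k + 1.
Here n = 13, k = 7, so n − k + 1 = 7.
Given d = 7, check d ≤ 7: YES.
Slack = (n − k + 1) − d = 0.
The code is MDS (slack = 0).
Description: the claimed parameters are [13, 7, 7]_13; such a code would be MDS (meets Singleton bound).


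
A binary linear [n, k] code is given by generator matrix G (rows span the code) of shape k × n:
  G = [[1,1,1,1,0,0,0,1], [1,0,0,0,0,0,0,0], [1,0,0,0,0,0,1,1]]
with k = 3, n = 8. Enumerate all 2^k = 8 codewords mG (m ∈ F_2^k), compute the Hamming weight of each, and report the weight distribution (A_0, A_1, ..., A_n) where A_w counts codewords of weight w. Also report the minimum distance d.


Weight distribution: A_0 = 1, A_1 = 1, A_2 = 1, A_3 = 1, A_4 = 2, A_5 = 2. Minimum distance d = 1.

Enumerate all 2^3 = 8 messages m ∈ F_2^3.
For each, compute codeword c = mG in F_2^8, then tally its weight.
  m = 000 → c = 00000000, weight = 0.
  m = 100 → c = 11110001, weight = 5.
  m = 010 → c = 10000000, weight = 1.
  m = 110 → c = 01110001, weight = 4.
  m = 001 → c = 10000011, weight = 3.
  m = 101 → c = 01110010, weight = 4.
  m = 011 → c = 00000011, weight = 2.
  m = 111 → c = 11110010, weight = 5.
Tally weights:
  weight 0: 1 codewords.
  weight 1: 1 codewords.
  weight 2: 1 codewords.
  weight 3: 1 codewords.
  weight 4: 2 codewords.
  weight 5: 2 codewords.
Minimum distance d = smallest w > 0 with A_w > 0 = 1.
Sanity: Σ A_w = 8 = 2^3 = 8 ✓.


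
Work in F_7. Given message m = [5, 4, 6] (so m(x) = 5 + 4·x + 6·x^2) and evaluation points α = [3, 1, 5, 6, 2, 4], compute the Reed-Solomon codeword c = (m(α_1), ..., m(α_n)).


c = [1, 1, 0, 0, 2, 5]

Message polynomial: m(x) = 5 + 4·x + 6·x^2 (mod 7).
For each evaluation point α_i, compute m(α_i) mod 7:
  α_1 = 3: Horner steps 6 → 1 → 1, so m(3) = 1.
  α_2 = 1: Horner steps 6 → 3 → 1, so m(1) = 1.
  α_3 = 5: Horner steps 6 → 6 → 0, so m(5) = 0.
  α_4 = 6: Horner steps 6 → 5 → 0, so m(6) = 0.
  α_5 = 2: Horner steps 6 → 2 → 2, so m(2) = 2.
  α_6 = 4: Horner steps 6 → 0 → 5, so m(4) = 5.
Codeword c = [1, 1, 0, 0, 2, 5] ∈ F_7^6.


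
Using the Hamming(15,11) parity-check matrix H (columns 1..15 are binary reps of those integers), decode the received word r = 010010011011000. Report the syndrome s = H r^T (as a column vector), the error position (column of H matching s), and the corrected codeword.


s = (0, 0, 0, 1)^T, error position = 1, corrected codeword c = 110010011011000

Compute s = H r^T mod 2 one row at a time:
  s_1 = 1 + 1 + 0 + 1 + 1 + 0 + 0 + 0 = 4 ≡ 0 (mod 2).
  s_2 = 0 + 1 + 0 + 0 + 1 + 0 + 0 + 0 = 2 ≡ 0 (mod 2).
  s_3 = 1 + 0 + 0 + 0 + 0 + 1 + 0 + 0 = 2 ≡ 0 (mod 2).
  s_4 = 0 + 0 + 1 + 0 + 1 + 1 + 0 + 0 = 3 ≡ 1 (mod 2).
s = (0, 0, 0, 1)^T — this equals column 1 of H (binary 0001), so error is at position 1.
Correct: flip bit 1 of r = 010010011011000 to get c = 110010011011000.


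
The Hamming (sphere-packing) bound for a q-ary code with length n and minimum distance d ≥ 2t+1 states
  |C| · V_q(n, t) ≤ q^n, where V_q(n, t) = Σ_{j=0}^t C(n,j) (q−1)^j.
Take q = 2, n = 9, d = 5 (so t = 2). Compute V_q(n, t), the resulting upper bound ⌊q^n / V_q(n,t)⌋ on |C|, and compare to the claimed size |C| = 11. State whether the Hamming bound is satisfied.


V_q(n, t) = 46, q^n = 512, Hamming bound = 11, |C| = 11 ≤ bound (satisfied).

Step 1: Compute V_q(n, t) = Σ_{j=0}^2 C(n, j) (q−1)^j.
  j = 0: C(9,0)·(1)^0 = 1·1 = 1.
  j = 1: C(9,1)·(1)^1 = 9·1 = 9.
  j = 2: C(9,2)·(1)^2 = 36·1 = 36.
  V_q(n, t) = 1 + 9 + 36 = 46.
Step 2: q^n = 2^9 = 512.
Step 3: Hamming bound ⌊q^n / V_q(n,t)⌋ = ⌊512/46⌋ = 11.
Step 4: Compare |C| = 11 to 11: satisfied.
The claimed |C| lies at the Hamming bound (tight).


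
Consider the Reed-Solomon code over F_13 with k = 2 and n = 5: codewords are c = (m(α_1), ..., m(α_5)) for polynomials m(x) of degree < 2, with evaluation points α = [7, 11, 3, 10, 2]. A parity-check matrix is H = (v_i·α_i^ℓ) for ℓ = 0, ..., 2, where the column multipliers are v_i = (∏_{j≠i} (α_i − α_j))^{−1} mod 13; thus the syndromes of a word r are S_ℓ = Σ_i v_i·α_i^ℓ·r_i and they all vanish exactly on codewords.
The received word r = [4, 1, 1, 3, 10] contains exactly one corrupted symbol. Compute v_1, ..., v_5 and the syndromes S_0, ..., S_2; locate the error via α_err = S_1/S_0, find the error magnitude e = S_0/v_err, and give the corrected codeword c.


S = (10, 6, 1), error at position 2, error magnitude e = 7, c = [4, 7, 1, 3, 10].

Step 1: column multipliers v_i = (∏_{j≠i}(α_i − α_j))^{−1} mod 13.
  i = 1 (α = 7): (7−11)(7−3)(7−10)(7−2) = (−4)·4·(−3)·5 = 240 ≡ 6, so v_1 = 6^{−1} = 11 (mod 13).
  i = 2 (α = 11): (11−7)(11−3)(11−10)(11−2) = 4·8·1·9 = 288 ≡ 2, so v_2 = 2^{−1} = 7 (mod 13).
  i = 3 (α = 3): (3−7)(3−11)(3−10)(3−2) = (−4)·(−8)·(−7)·1 = −224 ≡ 10, so v_3 = 10^{−1} = 4 (mod 13).
  i = 4 (α = 10): (10−7)(10−11)(10−3)(10−2) = 3·(−1)·7·8 = −168 ≡ 1, so v_4 = 1^{−1} = 1 (mod 13).
  i = 5 (α = 2): (2−7)(2−11)(2−3)(2−10) = (−5)·(−9)·(−1)·(−8) = 360 ≡ 9, so v_5 = 9^{−1} = 3 (mod 13).
  v = [11, 7, 4, 1, 3].
Step 2: syndromes of r = [4, 1, 1, 3, 10] (all sums mod 13).
  S_0 = Σ v_i r_i = 11·4 + 7·1 + 4·1 + 1·3 + 3·10 = 88 ≡ 10.
  S_1 = Σ v_i α_i r_i = 11·7·4 + 7·11·1 + 4·3·1 + 1·10·3 + 3·2·10 = 487 ≡ 6.
  α_i^2 mod 13 = [10, 4, 9, 9, 4].
  S_2 = Σ v_i α_i^2 r_i = 11·10·4 + 7·4·1 + 4·9·1 + 1·9·3 + 3·4·10 = 651 ≡ 1.
  S = (10, 6, 1) ≠ 0, so r is not a codeword (an error is present).
Step 3: locate the error. For a single error e at position i, S_ℓ = v_i·e·α_i^ℓ, so α_err = S_1/S_0.
  S_0^{−1} = 10^{−1} = 4 (mod 13), so α_err = 6·4 = 24 ≡ 11 = α_2. Error position i = 2.
  Consistency check: S_2/S_1 = 1·11 = 11 ≡ 11 = α_err ✓ (single-error assumption holds).
Step 4: error magnitude e = S_0/v_2 = S_0·∏_{j≠2}(α_2 − α_j) = 10·2 = 20 ≡ 7 (mod 13).
Step 5: correct position 2: c_2 = r_2 − e = 1 − 7 ≡ 7 (mod 13). Hence c = [4, 7, 1, 3, 10].
  Check: interpolating c through the α_i gives m(x) = 2 + 4·x (degree < 2) with m(α_i) = c_i for every i, so c is indeed a codeword.


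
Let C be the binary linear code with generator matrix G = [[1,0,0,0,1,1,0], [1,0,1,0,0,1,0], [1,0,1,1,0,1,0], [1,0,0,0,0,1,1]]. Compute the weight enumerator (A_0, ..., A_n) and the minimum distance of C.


Weight distribution: A_0 = 1, A_1 = 1, A_2 = 3, A_3 = 6, A_4 = 3, A_5 = 1, A_6 = 1. Minimum distance d = 1.

Enumerate all 2^4 = 16 messages m ∈ F_2^4.
For each, compute codeword c = mG in F_2^7, then tally its weight.
  m = 0000 → c = 0000000, weight = 0.
  m = 1000 → c = 1000110, weight = 3.
  m = 0100 → c = 1010010, weight = 3.
  m = 1100 → c = 0010100, weight = 2.
  m = 0010 → c = 1011010, weight = 4.
  m = 1010 → c = 0011100, weight = 3.
  m = 0110 → c = 0001000, weight = 1.
  m = 1110 → c = 1001110, weight = 4.
  m = 0001 → c = 1000011, weight = 3.
  m = 1001 → c = 0000101, weight = 2.
  m = 0101 → c = 0010001, weight = 2.
  m = 1101 → c = 1010111, weight = 5.
  m = 0011 → c = 0011001, weight = 3.
  m = 1011 → c = 1011111, weight = 6.
  m = 0111 → c = 1001011, weight = 4.
  m = 1111 → c = 0001101, weight = 3.
Tally weights:
  weight 0: 1 codewords.
  weight 1: 1 codewords.
  weight 2: 3 codewords.
  weight 3: 6 codewords.
  weight 4: 3 codewords.
  weight 5: 1 codewords.
  weight 6: 1 codewords.
Minimum distance d = smallest w > 0 with A_w > 0 = 1.
Sanity: Σ A_w = 16 = 2^4 = 16 ✓.


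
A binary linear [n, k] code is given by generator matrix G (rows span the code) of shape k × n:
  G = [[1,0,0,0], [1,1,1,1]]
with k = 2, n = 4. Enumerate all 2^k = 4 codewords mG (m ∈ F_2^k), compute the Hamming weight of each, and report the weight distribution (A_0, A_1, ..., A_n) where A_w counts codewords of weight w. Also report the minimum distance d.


Weight distribution: A_0 = 1, A_1 = 1, A_3 = 1, A_4 = 1. Minimum distance d = 1.

Enumerate all 2^2 = 4 messages m ∈ F_2^2.
For each, compute codeword c = mG in F_2^4, then tally its weight.
  m = 00 → c = 0000, weight = 0.
  m = 10 → c = 1000, weight = 1.
  m = 01 → c = 1111, weight = 4.
  m = 11 → c = 0111, weight = 3.
Tally weights:
  weight 0: 1 codewords.
  weight 1: 1 codewords.
  weight 3: 1 codewords.
  weight 4: 1 codewords.
Minimum distance d = smallest w > 0 with A_w > 0 = 1.
Sanity: Σ A_w = 4 = 2^2 = 4 ✓.


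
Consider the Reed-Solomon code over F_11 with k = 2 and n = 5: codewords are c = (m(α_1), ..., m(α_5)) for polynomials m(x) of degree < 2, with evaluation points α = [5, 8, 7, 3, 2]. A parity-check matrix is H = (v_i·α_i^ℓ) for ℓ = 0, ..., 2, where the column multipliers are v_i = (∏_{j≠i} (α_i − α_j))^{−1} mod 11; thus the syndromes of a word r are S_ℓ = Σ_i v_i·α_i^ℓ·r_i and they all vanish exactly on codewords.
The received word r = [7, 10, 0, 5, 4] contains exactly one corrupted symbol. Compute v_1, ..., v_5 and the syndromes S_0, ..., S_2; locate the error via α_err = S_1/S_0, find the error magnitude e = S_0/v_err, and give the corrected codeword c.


S = (6, 9, 8), error at position 3, error magnitude e = 2, c = [7, 10, 9, 5, 4].

Step 1: column multipliers v_i = (∏_{j≠i}(α_i − α_j))^{−1} mod 11.
  i = 1 (α = 5): (5−8)(5−7)(5−3)(5−2) = (−3)·(−2)·2·3 = 36 ≡ 3, so v_1 = 3^{−1} = 4 (mod 11).
  i = 2 (α = 8): (8−5)(8−7)(8−3)(8−2) = 3·1·5·6 = 90 ≡ 2, so v_2 = 2^{−1} = 6 (mod 11).
  i = 3 (α = 7): (7−5)(7−8)(7−3)(7−2) = 2·(−1)·4·5 = −40 ≡ 4, so v_3 = 4^{−1} = 3 (mod 11).
  i = 4 (α = 3): (3−5)(3−8)(3−7)(3−2) = (−2)·(−5)·(−4)·1 = −40 ≡ 4, so v_4 = 4^{−1} = 3 (mod 11).
  i = 5 (α = 2): (2−5)(2−8)(2−7)(2−3) = (−3)·(−6)·(−5)·(−1) = 90 ≡ 2, so v_5 = 2^{−1} = 6 (mod 11).
  v = [4, 6, 3, 3, 6].
Step 2: syndromes of r = [7, 10, 0, 5, 4] (all sums mod 11).
  S_0 = Σ v_i r_i = 4·7 + 6·10 + 3·0 + 3·5 + 6·4 = 127 ≡ 6.
  S_1 = Σ v_i α_i r_i = 4·5·7 + 6·8·10 + 3·7·0 + 3·3·5 + 6·2·4 = 713 ≡ 9.
  α_i^2 mod 11 = [3, 9, 5, 9, 4].
  S_2 = Σ v_i α_i^2 r_i = 4·3·7 + 6·9·10 + 3·5·0 + 3·9·5 + 6·4·4 = 855 ≡ 8.
  S = (6, 9, 8) ≠ 0, so r is not a codeword (an error is present).
Step 3: locate the error. For a single error e at position i, S_ℓ = v_i·e·α_i^ℓ, so α_err = S_1/S_0.
  S_0^{−1} = 6^{−1} = 2 (mod 11), so α_err = 9·2 = 18 ≡ 7 = α_3. Error position i = 3.
  Consistency check: S_2/S_1 = 8·5 = 40 ≡ 7 = α_err ✓ (single-error assumption holds).
Step 4: error magnitude e = S_0/v_3 = S_0·∏_{j≠3}(α_3 − α_j) = 6·4 = 24 ≡ 2 (mod 11).
Step 5: correct position 3: c_3 = r_3 − e = 0 − 2 ≡ 9 (mod 11). Hence c = [7, 10, 9, 5, 4].
  Check: interpolating c through the α_i gives m(x) = 2 + 1·x (degree < 2) with m(α_i) = c_i for every i, so c is indeed a codeword.


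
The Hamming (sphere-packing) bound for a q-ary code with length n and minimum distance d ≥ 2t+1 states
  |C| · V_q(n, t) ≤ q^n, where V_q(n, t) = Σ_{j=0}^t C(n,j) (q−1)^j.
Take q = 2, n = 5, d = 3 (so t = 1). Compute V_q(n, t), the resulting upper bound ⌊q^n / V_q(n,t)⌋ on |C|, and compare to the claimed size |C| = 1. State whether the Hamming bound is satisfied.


V_q(n, t) = 6, q^n = 32, Hamming bound = 5, |C| = 1 ≤ bound (satisfied).

Step 1: Compute V_q(n, t) = Σ_{j=0}^1 C(n, j) (q−1)^j.
  j = 0: C(5,0)·(1)^0 = 1·1 = 1.
  j = 1: C(5,1)·(1)^1 = 5·1 = 5.
  V_q(n, t) = 1 + 5 = 6.
Step 2: q^n = 2^5 = 32.
Step 3: Hamming bound ⌊q^n / V_q(n,t)⌋ = ⌊32/6⌋ = 5.
Step 4: Compare |C| = 1 to 5: satisfied.
The claimed |C| lies below the Hamming bound.


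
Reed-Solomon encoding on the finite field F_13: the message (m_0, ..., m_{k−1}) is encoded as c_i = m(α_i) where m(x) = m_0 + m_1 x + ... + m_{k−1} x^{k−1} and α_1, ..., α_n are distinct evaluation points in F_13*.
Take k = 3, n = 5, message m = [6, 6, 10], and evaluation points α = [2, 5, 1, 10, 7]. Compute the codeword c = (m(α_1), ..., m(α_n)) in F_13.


c = [6, 0, 9, 0, 5]

Message polynomial: m(x) = 6 + 6·x + 10·x^2 (mod 13).
For each evaluation point α_i, compute m(α_i) mod 13:
  α_1 = 2: Horner steps 10 → 0 → 6, so m(2) = 6.
  α_2 = 5: Horner steps 10 → 4 → 0, so m(5) = 0.
  α_3 = 1: Horner steps 10 → 3 → 9, so m(1) = 9.
  α_4 = 10: Horner steps 10 → 2 → 0, so m(10) = 0.
  α_5 = 7: Horner steps 10 → 11 → 5, so m(7) = 5.
Codeword c = [6, 0, 9, 0, 5] ∈ F_13^5.


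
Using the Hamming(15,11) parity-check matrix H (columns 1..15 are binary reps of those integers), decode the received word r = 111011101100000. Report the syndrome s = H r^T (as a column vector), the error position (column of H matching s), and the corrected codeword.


s = (0, 1, 1, 1)^T, error position = 7, corrected codeword c = 111011001100000

Compute s = H r^T mod 2 one row at a time:
  s_1 = 0 + 1 + 1 + 0 + 0 + 0 + 0 + 0 = 2 ≡ 0 (mod 2).
  s_2 = 0 + 1 + 1 + 1 + 0 + 0 + 0 + 0 = 3 ≡ 1 (mod 2).
  s_3 = 1 + 1 + 1 + 1 + 1 + 0 + 0 + 0 = 5 ≡ 1 (mod 2).
  s_4 = 1 + 1 + 1 + 1 + 1 + 0 + 0 + 0 = 5 ≡ 1 (mod 2).
s = (0, 1, 1, 1)^T — this equals column 7 of H (binary 0111), so error is at position 7.
Correct: flip bit 7 of r = 111011101100000 to get c = 111011001100000.


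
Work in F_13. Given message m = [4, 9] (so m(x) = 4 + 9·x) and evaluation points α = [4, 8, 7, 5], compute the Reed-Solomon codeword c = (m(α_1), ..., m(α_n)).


c = [1, 11, 2, 10]

Message polynomial: m(x) = 4 + 9·x (mod 13).
For each evaluation point α_i, compute m(α_i) mod 13:
  α_1 = 4: Horner steps 9 → 1, so m(4) = 1.
  α_2 = 8: Horner steps 9 → 11, so m(8) = 11.
  α_3 = 7: Horner steps 9 → 2, so m(7) = 2.
  α_4 = 5: Horner steps 9 → 10, so m(5) = 10.
Codeword c = [1, 11, 2, 10] ∈ F_13^4.


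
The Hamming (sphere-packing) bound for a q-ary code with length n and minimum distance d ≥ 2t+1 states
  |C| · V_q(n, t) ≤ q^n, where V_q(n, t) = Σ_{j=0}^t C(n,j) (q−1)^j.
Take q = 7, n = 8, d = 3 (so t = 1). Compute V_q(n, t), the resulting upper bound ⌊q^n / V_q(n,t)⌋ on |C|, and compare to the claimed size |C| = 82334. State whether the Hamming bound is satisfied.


V_q(n, t) = 49, q^n = 5764801, Hamming bound = 117649, |C| = 82334 ≤ bound (satisfied).

Step 1: Compute V_q(n, t) = Σ_{j=0}^1 C(n, j) (q−1)^j.
  j = 0: C(8,0)·(6)^0 = 1·1 = 1.
  j = 1: C(8,1)·(6)^1 = 8·6 = 48.
  V_q(n, t) = 1 + 48 = 49.
Step 2: q^n = 7^8 = 5764801.
Step 3: Hamming bound ⌊q^n / V_q(n,t)⌋ = ⌊5764801/49⌋ = 117649.
Step 4: Compare |C| = 82334 to 117649: satisfied.
The claimed |C| lies below the Hamming bound.


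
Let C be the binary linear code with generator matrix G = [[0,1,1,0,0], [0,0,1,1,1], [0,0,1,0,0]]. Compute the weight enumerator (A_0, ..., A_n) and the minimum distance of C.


Weight distribution: A_0 = 1, A_1 = 2, A_2 = 2, A_3 = 2, A_4 = 1. Minimum distance d = 1.

Enumerate all 2^3 = 8 messages m ∈ F_2^3.
For each, compute codeword c = mG in F_2^5, then tally its weight.
  m = 000 → c = 00000, weight = 0.
  m = 100 → c = 01100, weight = 2.
  m = 010 → c = 00111, weight = 3.
  m = 110 → c = 01011, weight = 3.
  m = 001 → c = 00100, weight = 1.
  m = 101 → c = 01000, weight = 1.
  m = 011 → c = 00011, weight = 2.
  m = 111 → c = 01111, weight = 4.
Tally weights:
  weight 0: 1 codewords.
  weight 1: 2 codewords.
  weight 2: 2 codewords.
  weight 3: 2 codewords.
  weight 4: 1 codewords.
Minimum distance d = smallest w > 0 with A_w > 0 = 1.
Sanity: Σ A_w = 8 = 2^3 = 8 ✓.


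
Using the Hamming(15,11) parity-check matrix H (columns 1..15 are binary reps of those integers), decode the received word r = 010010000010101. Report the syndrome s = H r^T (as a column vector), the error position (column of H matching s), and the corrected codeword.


s = (1, 1, 1, 0)^T, error position = 14, corrected codeword c = 010010000010111

Compute s = H r^T mod 2 one row at a time:
  s_1 = 0 + 0 + 0 + 1 + 0 + 1 + 0 + 1 = 3 ≡ 1 (mod 2).
  s_2 = 0 + 1 + 0 + 0 + 0 + 1 + 0 + 1 = 3 ≡ 1 (mod 2).
  s_3 = 1 + 0 + 0 + 0 + 0 + 1 + 0 + 1 = 3 ≡ 1 (mod 2).
  s_4 = 0 + 0 + 1 + 0 + 0 + 1 + 1 + 1 = 4 ≡ 0 (mod 2).
s = (1, 1, 1, 0)^T — this equals column 14 of H (binary 1110), so error is at position 14.
Correct: flip bit 14 of r = 010010000010101 to get c = 010010000010111.


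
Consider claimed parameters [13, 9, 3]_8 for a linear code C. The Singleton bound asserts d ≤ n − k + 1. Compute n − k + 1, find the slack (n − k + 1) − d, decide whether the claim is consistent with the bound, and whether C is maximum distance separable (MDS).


Singleton RHS = n − k + 1 = 5, slack = 2, bound satisfied, not MDS.

Singleton bound: d ≤ n − k + 1.
Here n = 13, k = 9, so n − k + 1 = 5.
Given d = 3, check d ≤ 5: YES.
Slack = (n − k + 1) − d = 2.
The code is NOT MDS (slack = 2 > 0).
Description: the claimed parameters are [13, 9, 3]_8; such a code would be non-MDS.
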